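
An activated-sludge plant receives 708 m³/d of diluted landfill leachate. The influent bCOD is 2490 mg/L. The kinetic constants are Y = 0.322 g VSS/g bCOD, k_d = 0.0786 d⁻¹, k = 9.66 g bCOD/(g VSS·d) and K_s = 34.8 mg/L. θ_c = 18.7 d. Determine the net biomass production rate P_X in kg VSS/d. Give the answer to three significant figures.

P_X ≈ 230 kg VSS/d

Effluent substrate depends only on kinetics and SRT: S = K_s(1 + k_d θ_c) / [θ_c(Yk − k_d) − 1] = 34.8 × (1 + 0.0786 × 18.7) / [18.7 × (0.322 × 9.66 − 0.0786) − 1] = 85.95 / 55.70 = 1.543 mg/L.
Observed yield with endogenous decay: Y_obs = Y / (1 + k_d·θ_c) = 0.322 / (1 + 0.0786 × 18.7) = 0.322 / 2.470 = 0.1304 g VSS/g bCOD.
Substrate removed = Q·(S₀ − S) = 708 m³/d × (2490 − 1.54) g/m³ = 1.76×10^6 g/d = 1762 kg/d.
Biomass produced: P_X = Y_obs·Q·ΔS = 0.1304 × 1762 ≈ 229.7 kg VSS/d.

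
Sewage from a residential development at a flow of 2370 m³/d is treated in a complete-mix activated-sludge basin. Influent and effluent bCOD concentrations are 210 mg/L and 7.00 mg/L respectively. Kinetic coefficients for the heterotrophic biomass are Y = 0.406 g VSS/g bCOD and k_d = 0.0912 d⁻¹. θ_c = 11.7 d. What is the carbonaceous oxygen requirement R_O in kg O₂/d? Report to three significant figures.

Correct the yield for decay: Y_obs = Y/(1 + k_d θ_c) = 0.406 / (1 + 0.0912 × 11.7) = 0.406 / 2.067 = 0.1964.
Substrate removed = Q·(S₀ − S) = 2370 m³/d × (210 − 7.00) g/m³ = 4.81×10^5 g/d = 481.1 kg/d.
P_X = Y_obs·Q·(S₀ − S) = 0.1964 × 481.1 = 94.50 kg VSS/d.
R_O = Q·ΔS − 1.42 P_X = 481.1 − 134.2 = 346.9 kg O₂/d.

R_O ≈ 347 kg O₂/d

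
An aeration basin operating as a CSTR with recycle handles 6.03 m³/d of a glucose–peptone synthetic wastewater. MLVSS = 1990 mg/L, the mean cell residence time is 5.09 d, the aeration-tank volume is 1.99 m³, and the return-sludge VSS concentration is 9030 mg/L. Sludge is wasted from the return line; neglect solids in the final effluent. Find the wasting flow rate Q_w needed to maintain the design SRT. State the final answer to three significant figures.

θ_c = V·X/(Q_w·X_r) when wasting from the recycle, so Q_w = V·X/(θ_c·X_r) = 1.990 × 1990 / (5.09 × 9030) = 0.08616 m³/d.

Q_w ≈ 0.0862 m³/d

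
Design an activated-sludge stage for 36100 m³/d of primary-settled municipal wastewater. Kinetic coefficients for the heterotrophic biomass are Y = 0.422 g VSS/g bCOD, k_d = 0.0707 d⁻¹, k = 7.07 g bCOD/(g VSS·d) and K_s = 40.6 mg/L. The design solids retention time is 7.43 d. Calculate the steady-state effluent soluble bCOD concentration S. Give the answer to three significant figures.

S ≈ 3.00 mg/L

From the Monod/SRT balance for a CMAS, S = K_s·(1+k_d θ_c)/[θ_c·(Y k − k_d) − 1] = 40.6 × (1 + 0.0707 × 7.43) / [7.43 × (0.422 × 7.07 − 0.0707) − 1] = 61.93 / 20.64 = 3.000 mg/L.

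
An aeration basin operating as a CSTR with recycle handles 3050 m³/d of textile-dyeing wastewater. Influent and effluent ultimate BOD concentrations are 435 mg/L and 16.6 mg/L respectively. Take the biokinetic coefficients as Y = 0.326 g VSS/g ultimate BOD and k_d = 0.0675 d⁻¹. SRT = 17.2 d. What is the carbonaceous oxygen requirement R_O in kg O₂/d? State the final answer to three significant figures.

R_O ≈ 1000 kg O₂/d

The observed yield is Y_obs = Y/(1 + k_d·θ_c) = 0.326 / (1 + 0.0675 × 17.2) = 0.326 / 2.161 = 0.1509 g VSS per g ultimate BOD removed.
Mass of ultimate BOD removed per day: Q(S₀ − S) = 3050 × 418.4 g/m³ = 1276 kg/d.
Biomass synthesised: P_X = Y_obs × 1276 = 192.5 kg VSS/d.
Carbonaceous O₂ demand = substrate oxidised − cell-mass equivalent = 1276 − 1.42 × 192.5 = 1003 kg O₂/d.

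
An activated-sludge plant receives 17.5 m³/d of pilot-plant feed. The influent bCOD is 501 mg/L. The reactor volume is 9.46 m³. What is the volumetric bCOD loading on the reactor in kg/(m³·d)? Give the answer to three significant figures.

Applied bCOD load per unit volume = Q·S₀/V = (17.5 × 501/1000)/9.460 = 0.9268 kg bCOD·m⁻³·d⁻¹.

L_v ≈ 0.927 kg bCOD/(m³·d)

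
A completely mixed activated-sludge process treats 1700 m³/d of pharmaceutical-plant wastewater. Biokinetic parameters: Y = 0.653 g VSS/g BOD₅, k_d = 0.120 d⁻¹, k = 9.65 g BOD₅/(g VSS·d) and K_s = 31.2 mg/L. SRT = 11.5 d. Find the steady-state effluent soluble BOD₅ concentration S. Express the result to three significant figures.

Effluent substrate depends only on kinetics and SRT: S = K_s(1 + k_d θ_c) / [θ_c(Yk − k_d) − 1] = 31.2 × (1 + 0.120 × 11.5) / [11.5 × (0.653 × 9.65 − 0.120) − 1] = 74.26 / 70.09 = 1.059 mg/L.

S ≈ 1.06 mg/L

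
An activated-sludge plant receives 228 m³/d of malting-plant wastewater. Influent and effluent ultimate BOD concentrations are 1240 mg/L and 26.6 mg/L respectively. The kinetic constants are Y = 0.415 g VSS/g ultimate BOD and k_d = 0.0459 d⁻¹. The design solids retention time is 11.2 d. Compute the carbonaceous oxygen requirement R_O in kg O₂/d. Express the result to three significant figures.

Y_obs = Y / (1 + k_d θ_c) = 0.415 / (1 + 0.0459 × 11.2) = 0.415 / 1.514 = 0.2741.
Substrate removed = Q·(S₀ − S) = 228 m³/d × (1240 − 26.6) g/m³ = 2.77×10^5 g/d = 276.7 kg/d.
Net sludge production P_X = 0.2741 × 276.7 = 75.83 kg VSS/d.
Carbonaceous O₂ demand = substrate oxidised − cell-mass equivalent = 276.7 − 1.42 × 75.83 = 169.0 kg O₂/d.

R_O ≈ 169 kg O₂/d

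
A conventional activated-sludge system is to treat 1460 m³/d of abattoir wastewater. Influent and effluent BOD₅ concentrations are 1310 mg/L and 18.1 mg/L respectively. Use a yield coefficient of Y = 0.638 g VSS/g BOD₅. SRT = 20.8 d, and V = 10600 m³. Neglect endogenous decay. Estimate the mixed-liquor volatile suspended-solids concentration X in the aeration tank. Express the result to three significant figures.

X ≈ 2360 mg/L

Without decay, X = Y Q (S₀−S) θ_c / V = 0.638 × 1460 × (1310 − 18.1) × 20.8 / 10600 = 2361 mg/L.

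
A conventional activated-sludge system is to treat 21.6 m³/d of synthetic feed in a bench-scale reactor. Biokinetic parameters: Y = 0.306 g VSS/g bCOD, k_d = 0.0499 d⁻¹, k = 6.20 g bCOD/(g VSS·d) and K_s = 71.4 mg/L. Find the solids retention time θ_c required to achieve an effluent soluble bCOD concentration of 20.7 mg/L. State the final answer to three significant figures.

From 1/θ_c = Y·k·S/(K_s + S) − k_d: Y·k·S/(K_s+S) = 0.306 × 6.20 × 20.7 / (71.4 + 20.7) = 0.4264 d⁻¹.
Then 1/θ_c = μ − k_d = 0.4264 − 0.0499 = 0.3765 d⁻¹, giving θ_c = 2.656 d.

θ_c ≈ 2.66 d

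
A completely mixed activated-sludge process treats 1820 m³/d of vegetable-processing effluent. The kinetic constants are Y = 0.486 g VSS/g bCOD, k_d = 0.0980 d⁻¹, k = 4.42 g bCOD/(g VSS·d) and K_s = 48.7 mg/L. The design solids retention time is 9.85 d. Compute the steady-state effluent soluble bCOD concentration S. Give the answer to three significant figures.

From the Monod/SRT balance for a CMAS, S = K_s·(1+k_d θ_c)/[θ_c·(Y k − k_d) − 1] = 48.7 × (1 + 0.0980 × 9.85) / [9.85 × (0.486 × 4.42 − 0.0980) − 1] = 95.71 / 19.19 = 4.987 mg/L.

S ≈ 4.99 mg/L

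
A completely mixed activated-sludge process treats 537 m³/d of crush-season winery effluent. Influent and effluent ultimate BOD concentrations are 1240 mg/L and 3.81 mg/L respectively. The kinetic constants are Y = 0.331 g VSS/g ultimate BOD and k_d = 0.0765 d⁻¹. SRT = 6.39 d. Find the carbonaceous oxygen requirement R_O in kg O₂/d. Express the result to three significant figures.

Correct the yield for decay: Y_obs = Y/(1 + k_d θ_c) = 0.331 / (1 + 0.0765 × 6.39) = 0.331 / 1.489 = 0.2223.
ΔS = 1240 − 3.81 = 1236 mg/L, so the substrate removal rate is 537 × 1236/1000 = 663.8 kg ultimate BOD/d.
Net sludge production P_X = 0.2223 × 663.8 = 147.6 kg VSS/d.
R_O = Q·ΔS − 1.42 P_X = 663.8 − 209.6 = 454.3 kg O₂/d.

R_O ≈ 454 kg O₂/d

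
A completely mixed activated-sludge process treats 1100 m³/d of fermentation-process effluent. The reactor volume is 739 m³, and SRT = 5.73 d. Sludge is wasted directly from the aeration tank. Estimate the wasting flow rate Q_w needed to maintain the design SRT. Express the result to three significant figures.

For wasting at MLVSS concentration, Q_w = V/θ_c = 739.0/5.73 = 129.0 m³/d.

Q_w ≈ 129 m³/d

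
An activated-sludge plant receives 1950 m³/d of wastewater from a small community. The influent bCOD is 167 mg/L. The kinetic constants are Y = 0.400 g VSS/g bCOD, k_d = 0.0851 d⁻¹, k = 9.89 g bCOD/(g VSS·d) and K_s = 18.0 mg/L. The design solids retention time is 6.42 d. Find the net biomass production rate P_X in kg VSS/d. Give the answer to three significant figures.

P_X ≈ 83.6 kg VSS/d

Effluent substrate depends only on kinetics and SRT: S = K_s(1 + k_d θ_c) / [θ_c(Yk − k_d) − 1] = 18.0 × (1 + 0.0851 × 6.42) / [6.42 × (0.400 × 9.89 − 0.0851) − 1] = 27.83 / 23.85 = 1.167 mg/L.
Correct the yield for decay: Y_obs = Y/(1 + k_d θ_c) = 0.400 / (1 + 0.0851 × 6.42) = 0.400 / 1.546 = 0.2587.
Mass of bCOD removed per day: Q(S₀ − S) = 1950 × 165.8 g/m³ = 323.4 kg/d.
Net biomass production P_X = Y_obs × Q·(S₀ − S) = 0.2587 × 323.4 = 83.65 kg VSS/d.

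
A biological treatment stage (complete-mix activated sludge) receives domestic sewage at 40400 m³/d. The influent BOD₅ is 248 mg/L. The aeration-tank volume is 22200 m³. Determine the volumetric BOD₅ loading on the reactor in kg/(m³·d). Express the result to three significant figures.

L_v ≈ 0.451 kg BOD₅/(m³·d)

Applied BOD₅ load per unit volume = Q·S₀/V = (40400 × 248/1000)/22200 = 0.4513 kg BOD₅·m⁻³·d⁻¹.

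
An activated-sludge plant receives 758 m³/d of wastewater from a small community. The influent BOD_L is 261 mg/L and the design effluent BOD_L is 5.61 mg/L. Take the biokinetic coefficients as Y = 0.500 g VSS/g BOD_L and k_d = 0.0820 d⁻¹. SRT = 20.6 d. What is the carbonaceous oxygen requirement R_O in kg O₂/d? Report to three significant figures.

The observed yield is Y_obs = Y/(1 + k_d·θ_c) = 0.500 / (1 + 0.0820 × 20.6) = 0.500 / 2.689 = 0.1859 g VSS per g BOD_L removed.
Mass of BOD_L removed per day: Q(S₀ − S) = 758 × 255.4 g/m³ = 193.6 kg/d.
Net sludge production P_X = 0.1859 × 193.6 = 35.99 kg VSS/d.
R_O = Q·ΔS − 1.42 P_X = 193.6 − 51.11 = 142.5 kg O₂/d.

R_O ≈ 142 kg O₂/d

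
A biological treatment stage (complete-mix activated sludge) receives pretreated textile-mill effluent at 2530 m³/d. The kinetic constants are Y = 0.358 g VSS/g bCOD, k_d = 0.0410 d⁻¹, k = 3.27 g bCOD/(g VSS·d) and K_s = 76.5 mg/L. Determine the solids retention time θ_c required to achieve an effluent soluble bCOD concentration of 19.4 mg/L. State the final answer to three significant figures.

θ_c ≈ 5.11 d

At the target effluent, Y k S/(K_s+S) = 0.358×3.27×19.4/95.90 = 0.2368 d⁻¹.
Then 1/θ_c = μ − k_d = 0.2368 − 0.0410 = 0.1958 d⁻¹, giving θ_c = 5.107 d.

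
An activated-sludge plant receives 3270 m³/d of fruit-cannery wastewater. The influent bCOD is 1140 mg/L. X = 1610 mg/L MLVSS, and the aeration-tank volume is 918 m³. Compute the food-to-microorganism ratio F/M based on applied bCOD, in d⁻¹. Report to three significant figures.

F/M ≈ 2.52 d⁻¹

F/M = Q·S₀ / (V·X) = 3270 × 1140 / (918.0 × 1610) = 2.522 g bCOD·(g VSS·d)⁻¹.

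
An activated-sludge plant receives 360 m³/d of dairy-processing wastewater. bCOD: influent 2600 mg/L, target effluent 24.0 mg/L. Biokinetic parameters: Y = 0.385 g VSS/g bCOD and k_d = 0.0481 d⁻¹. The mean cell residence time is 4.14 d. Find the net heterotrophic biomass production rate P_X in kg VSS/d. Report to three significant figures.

Correct the yield for decay: Y_obs = Y/(1 + k_d θ_c) = 0.385 / (1 + 0.0481 × 4.14) = 0.385 / 1.199 = 0.3211.
ΔS = 2600 − 24.0 = 2576 mg/L, so the substrate removal rate is 360 × 2576/1000 = 927.4 kg bCOD/d.
P_X = Y_obs · Q(S₀ − S) = 0.3211 × 927.4 = 297.7 kg VSS/d.

P_X ≈ 298 kg VSS/d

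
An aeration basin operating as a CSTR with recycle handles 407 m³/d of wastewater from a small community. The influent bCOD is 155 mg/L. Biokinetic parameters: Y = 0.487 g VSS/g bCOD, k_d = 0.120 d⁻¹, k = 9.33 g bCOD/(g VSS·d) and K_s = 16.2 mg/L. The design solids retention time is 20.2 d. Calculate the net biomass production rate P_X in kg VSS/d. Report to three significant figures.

P_X ≈ 8.94 kg VSS/d

From the Monod/SRT balance for a CMAS, S = K_s·(1+k_d θ_c)/[θ_c·(Y k − k_d) − 1] = 16.2 × (1 + 0.120 × 20.2) / [20.2 × (0.487 × 9.33 − 0.120) − 1] = 55.47 / 88.36 = 0.6278 mg/L.
The observed yield is Y_obs = Y/(1 + k_d·θ_c) = 0.487 / (1 + 0.120 × 20.2) = 0.487 / 3.424 = 0.1422 g VSS per g bCOD removed.
Q·(S₀ − S) = 407 × (155 − 0.628) × 10⁻³ = 62.83 kg/d removed.
P_X = Y_obs · Q(S₀ − S) = 0.1422 × 62.83 = 8.936 kg VSS/d.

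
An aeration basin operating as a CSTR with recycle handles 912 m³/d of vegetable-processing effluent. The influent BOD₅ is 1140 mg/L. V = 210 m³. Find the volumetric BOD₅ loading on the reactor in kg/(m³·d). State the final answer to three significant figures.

Applied BOD₅ load per unit volume = Q·S₀/V = (912 × 1140/1000)/210.0 = 4.951 kg BOD₅·m⁻³·d⁻¹.

L_v ≈ 4.95 kg BOD₅/(m³·d)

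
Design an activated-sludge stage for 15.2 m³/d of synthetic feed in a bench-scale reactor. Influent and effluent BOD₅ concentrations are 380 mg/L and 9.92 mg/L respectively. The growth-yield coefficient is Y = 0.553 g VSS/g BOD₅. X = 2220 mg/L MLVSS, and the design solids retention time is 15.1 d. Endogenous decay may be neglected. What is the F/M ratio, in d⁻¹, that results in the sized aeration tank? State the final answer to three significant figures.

With k_d = 0 the design equation reduces to V = Y Q (S₀−S) θ_c / X = 0.553 × 15.2 × (380 − 9.92) × 15.1 / 2220 = 21.16 m³.
F/M = Q·S₀ / (V·X) = 15.2 × 380 / (21.16 × 2220) = 0.1230 g BOD₅·(g VSS·d)⁻¹.

F/M ≈ 0.123 d⁻¹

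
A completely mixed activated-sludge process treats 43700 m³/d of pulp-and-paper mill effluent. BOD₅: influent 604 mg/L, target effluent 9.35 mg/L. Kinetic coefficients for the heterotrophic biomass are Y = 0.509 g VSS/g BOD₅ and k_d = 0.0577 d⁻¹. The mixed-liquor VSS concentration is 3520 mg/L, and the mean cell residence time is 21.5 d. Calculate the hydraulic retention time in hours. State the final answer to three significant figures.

Rearranging the biomass balance for a CMAS with decay, V = Y·Q·ΔS·θ_c / [X·(1+k_d θ_c)] = 0.509 × 43700 × (604 − 9.35) × 21.5 / [3520 × (1 + 0.0577 × 21.5)] = 2.84×10^8 / 7887 = 36058 m³.
HRT = V/Q = 36058 m³ / 43700 m³·d⁻¹ = 0.8251 d × 24 = 19.80 h.

τ ≈ 19.8 h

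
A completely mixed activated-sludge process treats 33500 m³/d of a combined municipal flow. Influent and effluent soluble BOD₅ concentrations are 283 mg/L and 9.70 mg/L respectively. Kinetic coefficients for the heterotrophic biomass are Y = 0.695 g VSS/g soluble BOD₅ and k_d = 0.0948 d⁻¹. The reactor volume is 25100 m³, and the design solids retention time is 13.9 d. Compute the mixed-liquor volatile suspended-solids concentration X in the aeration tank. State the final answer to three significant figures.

X ≈ 1520 mg/L

X = Y·Q·ΔS·θ_c / [V·(1 + k_d θ_c)] = 0.695 × 33500 × (283 − 9.70) × 13.9 / [25100 × (1 + 0.0948 × 13.9)] = 1520 mg/L.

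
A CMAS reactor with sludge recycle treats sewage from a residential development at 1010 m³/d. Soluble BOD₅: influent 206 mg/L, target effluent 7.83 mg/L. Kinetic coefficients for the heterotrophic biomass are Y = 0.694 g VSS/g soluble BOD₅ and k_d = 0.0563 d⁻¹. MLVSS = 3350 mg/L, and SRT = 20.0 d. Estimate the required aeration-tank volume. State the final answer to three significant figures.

Steady-state biomass mass balance: V·X·(1 + k_d·θ_c) = Y·Q·(S₀ − S)·θ_c, so V = 0.694 × 1010 × (206 − 7.83) × 20.0 / [3350 × (1 + 0.0563 × 20.0)] = 2.78×10^6 / 7122 = 390.1 m³.

V ≈ 390 m³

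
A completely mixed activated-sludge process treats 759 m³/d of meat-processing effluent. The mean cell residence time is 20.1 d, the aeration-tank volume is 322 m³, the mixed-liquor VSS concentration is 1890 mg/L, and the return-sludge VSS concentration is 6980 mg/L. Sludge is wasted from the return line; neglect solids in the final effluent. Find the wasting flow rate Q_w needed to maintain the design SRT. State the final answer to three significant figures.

Q_w ≈ 4.34 m³/d

Wasting from the return line (neglecting effluent solids): Q_w = V·X / (θ_c·X_r) = 322.0 × 1890 / (20.1 × 6980) = 4.338 m³/d.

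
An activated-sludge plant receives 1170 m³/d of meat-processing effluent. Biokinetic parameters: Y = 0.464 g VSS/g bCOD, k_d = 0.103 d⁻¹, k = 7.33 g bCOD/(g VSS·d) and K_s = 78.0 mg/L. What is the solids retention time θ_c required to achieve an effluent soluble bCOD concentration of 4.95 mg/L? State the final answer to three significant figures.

Specific growth rate at S = 4.95 mg/L: μ = YkS/(K_s+S) = 0.464·7.33·4.95/(78.0+4.95) = 0.2030 d⁻¹.
θ_c = 1/(μ − k_d) = 1/(0.2030 − 0.103) = 1/0.09996 = 10.00 d.

θ_c ≈ 10.0 d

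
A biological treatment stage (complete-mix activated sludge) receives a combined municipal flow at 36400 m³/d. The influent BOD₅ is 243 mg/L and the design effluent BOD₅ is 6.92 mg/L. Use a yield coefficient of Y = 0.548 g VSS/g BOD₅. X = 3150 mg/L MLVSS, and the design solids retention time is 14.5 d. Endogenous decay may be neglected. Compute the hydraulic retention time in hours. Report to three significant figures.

With k_d = 0 the design equation reduces to V = Y Q (S₀−S) θ_c / X = 0.548 × 36400 × (243 − 6.92) × 14.5 / 3150 = 21677 m³.
Hydraulic retention time τ = V/Q = 21677 / 36400 = 0.5955 d = 14.29 h.

τ ≈ 14.3 h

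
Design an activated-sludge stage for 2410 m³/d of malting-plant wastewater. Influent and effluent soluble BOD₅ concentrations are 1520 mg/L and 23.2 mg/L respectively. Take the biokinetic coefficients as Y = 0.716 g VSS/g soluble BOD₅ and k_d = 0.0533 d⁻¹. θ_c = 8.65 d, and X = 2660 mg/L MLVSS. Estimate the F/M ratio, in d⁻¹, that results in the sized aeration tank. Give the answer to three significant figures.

F/M ≈ 0.240 d⁻¹

From the SRT design equation V = Y Q (S₀−S) θ_c / [X (1 + k_d θ_c)] = 0.716 × 2410 × (1520 − 23.2) × 8.65 / [2660 × (1 + 0.0533 × 8.65)] = 2.23×10^7 / 3886 = 5749 m³.
F/M = applied load / biomass = Q·S₀/(V·X) = 2410 × 1520 / (5749 × 2660) = 0.2396 d⁻¹.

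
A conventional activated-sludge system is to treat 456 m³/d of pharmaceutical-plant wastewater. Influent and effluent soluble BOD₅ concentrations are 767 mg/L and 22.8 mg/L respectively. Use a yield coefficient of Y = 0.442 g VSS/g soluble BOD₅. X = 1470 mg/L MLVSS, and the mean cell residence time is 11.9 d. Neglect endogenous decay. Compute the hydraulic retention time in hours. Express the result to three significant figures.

Biomass mass balance (decay neglected): V·X = Y·Q·(S₀ − S)·θ_c, so V = 0.442 × 456 × (767 − 22.8) × 11.9 / 1470 = 1214 m³.
HRT = V/Q = 1214 m³ / 456 m³·d⁻¹ = 2.663 d × 24 = 63.91 h.

τ ≈ 63.9 h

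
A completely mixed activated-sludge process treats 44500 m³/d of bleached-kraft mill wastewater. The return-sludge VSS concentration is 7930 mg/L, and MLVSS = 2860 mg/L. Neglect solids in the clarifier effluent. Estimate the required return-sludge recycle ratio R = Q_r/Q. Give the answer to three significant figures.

R ≈ 0.564

R = Q_r/Q = X/(X_r − X) = 2860 / (7930 − 2860) = 0.5641.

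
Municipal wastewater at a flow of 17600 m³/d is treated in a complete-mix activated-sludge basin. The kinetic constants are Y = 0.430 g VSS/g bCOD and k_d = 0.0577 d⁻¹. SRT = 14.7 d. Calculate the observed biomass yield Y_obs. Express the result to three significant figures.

Y_obs ≈ 0.233 g VSS/g bCOD

Y_obs = Y / (1 + k_d θ_c) = 0.430 / (1 + 0.0577 × 14.7) = 0.430 / 1.848 = 0.2327.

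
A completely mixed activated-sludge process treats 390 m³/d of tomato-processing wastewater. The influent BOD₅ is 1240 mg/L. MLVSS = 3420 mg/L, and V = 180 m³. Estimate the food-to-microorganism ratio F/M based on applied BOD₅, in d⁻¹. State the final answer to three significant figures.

F/M = Q·S₀ / (V·X) = 390 × 1240 / (180.0 × 3420) = 0.7856 g BOD₅·(g VSS·d)⁻¹.

F/M ≈ 0.786 d⁻¹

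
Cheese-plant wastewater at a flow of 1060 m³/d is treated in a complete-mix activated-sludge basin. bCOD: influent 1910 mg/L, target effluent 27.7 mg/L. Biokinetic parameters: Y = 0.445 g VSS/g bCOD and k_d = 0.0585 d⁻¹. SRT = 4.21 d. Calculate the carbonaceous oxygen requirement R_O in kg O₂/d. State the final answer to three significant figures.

Y_obs = Y / (1 + k_d θ_c) = 0.445 / (1 + 0.0585 × 4.21) = 0.445 / 1.246 = 0.3571.
Mass of bCOD removed per day: Q(S₀ − S) = 1060 × 1882 g/m³ = 1995 kg/d.
Biomass synthesised: P_X = Y_obs × 1995 = 712.4 kg VSS/d.
R_O = Q·ΔS − 1.42 P_X = 1995 − 1012 = 983.6 kg O₂/d.

R_O ≈ 984 kg O₂/d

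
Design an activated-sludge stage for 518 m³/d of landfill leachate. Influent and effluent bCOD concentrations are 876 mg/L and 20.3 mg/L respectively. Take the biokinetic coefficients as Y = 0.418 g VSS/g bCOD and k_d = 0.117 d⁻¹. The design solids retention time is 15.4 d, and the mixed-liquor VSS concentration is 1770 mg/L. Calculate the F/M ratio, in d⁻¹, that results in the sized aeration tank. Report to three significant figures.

F/M ≈ 0.446 d⁻¹

Rearranging the biomass balance for a CMAS with decay, V = Y·Q·ΔS·θ_c / [X·(1+k_d θ_c)] = 0.418 × 518 × (876 − 20.3) × 15.4 / [1770 × (1 + 0.117 × 15.4)] = 2.85×10^6 / 4959 = 575.4 m³.
Food-to-microorganism ratio F/M = Q S₀ / (V X) = 518 × 876 / (575.4 × 1770) = 0.4456 d⁻¹.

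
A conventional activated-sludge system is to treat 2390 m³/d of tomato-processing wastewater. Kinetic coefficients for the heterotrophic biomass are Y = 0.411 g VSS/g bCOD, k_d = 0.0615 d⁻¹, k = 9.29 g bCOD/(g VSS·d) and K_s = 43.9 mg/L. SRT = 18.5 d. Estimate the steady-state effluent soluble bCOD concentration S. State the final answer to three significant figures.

From the Monod/SRT balance for a CMAS, S = K_s·(1+k_d θ_c)/[θ_c·(Y k − k_d) − 1] = 43.9 × (1 + 0.0615 × 18.5) / [18.5 × (0.411 × 9.29 − 0.0615) − 1] = 93.85 / 68.50 = 1.370 mg/L.

S ≈ 1.37 mg/L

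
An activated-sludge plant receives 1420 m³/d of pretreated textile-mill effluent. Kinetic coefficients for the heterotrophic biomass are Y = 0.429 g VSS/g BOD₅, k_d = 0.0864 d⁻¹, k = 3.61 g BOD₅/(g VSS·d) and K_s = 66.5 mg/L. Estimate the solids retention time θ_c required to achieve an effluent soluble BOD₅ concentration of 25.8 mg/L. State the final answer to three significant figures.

Specific growth rate at S = 25.8 mg/L: μ = YkS/(K_s+S) = 0.429·3.61·25.8/(66.5+25.8) = 0.4329 d⁻¹.
1/θ_c = 0.4329 − 0.0864 = 0.3465 d⁻¹, so θ_c = 2.886 d.

θ_c ≈ 2.89 d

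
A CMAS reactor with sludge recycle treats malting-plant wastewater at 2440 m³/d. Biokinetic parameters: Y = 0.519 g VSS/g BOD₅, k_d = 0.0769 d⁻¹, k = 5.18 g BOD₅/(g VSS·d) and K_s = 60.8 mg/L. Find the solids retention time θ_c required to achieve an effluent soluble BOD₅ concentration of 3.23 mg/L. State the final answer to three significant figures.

θ_c ≈ 17.0 d

Specific growth rate at S = 3.23 mg/L: μ = YkS/(K_s+S) = 0.519·5.18·3.23/(60.8+3.23) = 0.1356 d⁻¹.
Then 1/θ_c = μ − k_d = 0.1356 − 0.0769 = 0.05872 d⁻¹, giving θ_c = 17.03 d.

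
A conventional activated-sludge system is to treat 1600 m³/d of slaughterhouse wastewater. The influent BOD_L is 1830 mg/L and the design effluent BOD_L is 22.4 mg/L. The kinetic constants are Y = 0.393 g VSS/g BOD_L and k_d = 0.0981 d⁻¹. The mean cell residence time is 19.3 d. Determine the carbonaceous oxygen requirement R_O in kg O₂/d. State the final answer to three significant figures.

The observed yield is Y_obs = Y/(1 + k_d·θ_c) = 0.393 / (1 + 0.0981 × 19.3) = 0.393 / 2.893 = 0.1358 g VSS per g BOD_L removed.
Mass of BOD_L removed per day: Q(S₀ − S) = 1600 × 1808 g/m³ = 2892 kg/d.
Net sludge production P_X = 0.1358 × 2892 = 392.8 kg VSS/d.
R_O = Q·ΔS − 1.42 P_X = 2892 − 557.8 = 2334 kg O₂/d.

R_O ≈ 2330 kg O₂/d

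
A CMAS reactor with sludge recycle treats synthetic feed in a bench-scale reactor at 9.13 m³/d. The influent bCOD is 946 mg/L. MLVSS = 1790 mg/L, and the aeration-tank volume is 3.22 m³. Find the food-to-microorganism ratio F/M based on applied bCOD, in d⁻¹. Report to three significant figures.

F/M ≈ 1.50 d⁻¹

Food-to-microorganism ratio F/M = Q S₀ / (V X) = 9.13 × 946 / (3.220 × 1790) = 1.498 d⁻¹.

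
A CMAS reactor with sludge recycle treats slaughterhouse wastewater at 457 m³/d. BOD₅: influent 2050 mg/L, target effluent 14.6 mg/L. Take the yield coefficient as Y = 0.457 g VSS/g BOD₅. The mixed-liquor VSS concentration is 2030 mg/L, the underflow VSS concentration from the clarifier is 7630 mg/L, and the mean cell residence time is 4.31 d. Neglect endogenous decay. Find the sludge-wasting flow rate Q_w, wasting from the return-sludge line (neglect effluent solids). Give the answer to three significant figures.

With k_d = 0 the design equation reduces to V = Y Q (S₀−S) θ_c / X = 0.457 × 457 × (2050 − 14.6) × 4.31 / 2030 = 902.5 m³.
θ_c = V·X/(Q_w·X_r) when wasting from the recycle, so Q_w = V·X/(θ_c·X_r) = 902.5 × 2030 / (4.31 × 7630) = 55.71 m³/d.

Q_w ≈ 55.7 m³/d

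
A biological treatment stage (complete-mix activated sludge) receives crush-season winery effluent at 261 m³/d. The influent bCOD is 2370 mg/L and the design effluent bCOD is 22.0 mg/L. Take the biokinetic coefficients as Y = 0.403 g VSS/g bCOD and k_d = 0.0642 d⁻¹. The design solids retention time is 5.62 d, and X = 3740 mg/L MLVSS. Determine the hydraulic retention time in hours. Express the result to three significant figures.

τ ≈ 25.1 h

Rearranging the biomass balance for a CMAS with decay, V = Y·Q·ΔS·θ_c / [X·(1+k_d θ_c)] = 0.403 × 261 × (2370 − 22.0) × 5.62 / [3740 × (1 + 0.0642 × 5.62)] = 1.39×10^6 / 5089 = 272.7 m³.
HRT = V/Q = 272.7 m³ / 261 m³·d⁻¹ = 1.045 d × 24 = 25.08 h.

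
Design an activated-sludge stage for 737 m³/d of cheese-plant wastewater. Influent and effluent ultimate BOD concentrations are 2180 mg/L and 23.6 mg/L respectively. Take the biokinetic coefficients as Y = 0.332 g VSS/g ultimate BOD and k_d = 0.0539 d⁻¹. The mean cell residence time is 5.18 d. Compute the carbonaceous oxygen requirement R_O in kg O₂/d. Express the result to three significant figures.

R_O ≈ 1000 kg O₂/d

Correct the yield for decay: Y_obs = Y/(1 + k_d θ_c) = 0.332 / (1 + 0.0539 × 5.18) = 0.332 / 1.279 = 0.2595.
Q·(S₀ − S) = 737 × (2180 − 23.6) × 10⁻³ = 1589 kg/d removed.
Biomass synthesised: P_X = Y_obs × 1589 = 412.5 kg VSS/d.
Carbonaceous O₂ demand = substrate oxidised − cell-mass equivalent = 1589 − 1.42 × 412.5 = 1004 kg O₂/d.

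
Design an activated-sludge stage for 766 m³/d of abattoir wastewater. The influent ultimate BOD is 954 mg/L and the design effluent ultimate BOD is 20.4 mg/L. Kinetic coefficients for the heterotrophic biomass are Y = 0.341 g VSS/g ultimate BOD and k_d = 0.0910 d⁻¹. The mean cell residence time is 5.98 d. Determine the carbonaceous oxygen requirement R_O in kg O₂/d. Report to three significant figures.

R_O ≈ 491 kg O₂/d

The observed yield is Y_obs = Y/(1 + k_d·θ_c) = 0.341 / (1 + 0.0910 × 5.98) = 0.341 / 1.544 = 0.2208 g VSS per g ultimate BOD removed.
ΔS = 954 − 20.4 = 933.6 mg/L, so the substrate removal rate is 766 × 933.6/1000 = 715.1 kg ultimate BOD/d.
Net sludge production P_X = 0.2208 × 715.1 = 157.9 kg VSS/d.
R_O = Q·ΔS − 1.42 P_X = 715.1 − 224.3 = 490.9 kg O₂/d.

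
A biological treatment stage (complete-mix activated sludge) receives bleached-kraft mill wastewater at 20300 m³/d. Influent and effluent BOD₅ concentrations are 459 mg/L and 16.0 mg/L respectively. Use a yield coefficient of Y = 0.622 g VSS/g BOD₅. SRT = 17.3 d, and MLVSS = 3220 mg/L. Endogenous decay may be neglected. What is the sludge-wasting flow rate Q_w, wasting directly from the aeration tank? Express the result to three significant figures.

Q_w ≈ 1740 m³/d

V·X = Y·Q·ΔS·θ_c gives V = 0.622 × 20300 × (459 − 16.0) × 17.3 / 3220 = 30052 m³.
With mixed-liquor wasting, θ_c = V/Q_w, so Q_w = V/θ_c = 30052/17.3 = 1737 m³/d.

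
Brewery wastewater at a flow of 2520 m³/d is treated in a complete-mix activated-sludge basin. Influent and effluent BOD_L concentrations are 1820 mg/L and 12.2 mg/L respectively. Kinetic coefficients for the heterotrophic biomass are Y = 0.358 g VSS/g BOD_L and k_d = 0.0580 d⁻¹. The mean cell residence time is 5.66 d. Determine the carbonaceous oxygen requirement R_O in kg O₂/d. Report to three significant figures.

R_O ≈ 2810 kg O₂/d

Correct the yield for decay: Y_obs = Y/(1 + k_d θ_c) = 0.358 / (1 + 0.0580 × 5.66) = 0.358 / 1.328 = 0.2695.
Q·(S₀ − S) = 2520 × (1820 − 12.2) × 10⁻³ = 4556 kg/d removed.
Net sludge production P_X = 0.2695 × 4556 = 1228 kg VSS/d.
Carbonaceous O₂ demand = substrate oxidised − cell-mass equivalent = 4556 − 1.42 × 1228 = 2812 kg O₂/d.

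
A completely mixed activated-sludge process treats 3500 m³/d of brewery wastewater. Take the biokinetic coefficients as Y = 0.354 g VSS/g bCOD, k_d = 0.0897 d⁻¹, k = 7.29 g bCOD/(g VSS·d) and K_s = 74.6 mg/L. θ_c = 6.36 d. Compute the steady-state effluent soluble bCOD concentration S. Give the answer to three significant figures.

Effluent substrate depends only on kinetics and SRT: S = K_s(1 + k_d θ_c) / [θ_c(Yk − k_d) − 1] = 74.6 × (1 + 0.0897 × 6.36) / [6.36 × (0.354 × 7.29 − 0.0897) − 1] = 117.2 / 14.84 = 7.893 mg/L.

S ≈ 7.89 mg/L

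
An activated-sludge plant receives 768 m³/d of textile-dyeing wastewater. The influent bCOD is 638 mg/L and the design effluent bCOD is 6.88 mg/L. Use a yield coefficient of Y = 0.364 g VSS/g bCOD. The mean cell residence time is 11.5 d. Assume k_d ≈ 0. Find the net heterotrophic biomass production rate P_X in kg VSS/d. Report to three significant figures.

Since k_d ≈ 0, Y_obs = Y = 0.364 g VSS/g bCOD.
ΔS = 638 − 6.88 = 631.1 mg/L, so the substrate removal rate is 768 × 631.1/1000 = 484.7 kg bCOD/d.
Net biomass production P_X = Y_obs × Q·(S₀ − S) = 0.3640 × 484.7 = 176.4 kg VSS/d.

P_X ≈ 176 kg VSS/d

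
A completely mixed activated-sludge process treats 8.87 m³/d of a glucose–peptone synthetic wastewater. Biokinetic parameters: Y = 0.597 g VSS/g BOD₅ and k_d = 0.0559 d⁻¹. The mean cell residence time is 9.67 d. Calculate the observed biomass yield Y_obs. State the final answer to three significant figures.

Y_obs ≈ 0.388 g VSS/g BOD₅

The observed yield is Y_obs = Y/(1 + k_d·θ_c) = 0.597 / (1 + 0.0559 × 9.67) = 0.597 / 1.541 = 0.3875 g VSS per g BOD₅ removed.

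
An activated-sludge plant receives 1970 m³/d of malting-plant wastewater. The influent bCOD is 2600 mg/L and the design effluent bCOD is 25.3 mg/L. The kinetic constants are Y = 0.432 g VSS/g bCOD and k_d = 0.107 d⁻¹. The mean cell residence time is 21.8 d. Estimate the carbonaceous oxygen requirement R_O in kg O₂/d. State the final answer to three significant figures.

R_O ≈ 4140 kg O₂/d

Y_obs = Y / (1 + k_d θ_c) = 0.432 / (1 + 0.107 × 21.8) = 0.432 / 3.333 = 0.1296.
Q·(S₀ − S) = 1970 × (2600 − 25.3) × 10⁻³ = 5072 kg/d removed.
Biomass synthesised: P_X = Y_obs × 5072 = 657.5 kg VSS/d.
R_O = Q·ΔS − 1.42 P_X = 5072 − 933.6 = 4139 kg O₂/d.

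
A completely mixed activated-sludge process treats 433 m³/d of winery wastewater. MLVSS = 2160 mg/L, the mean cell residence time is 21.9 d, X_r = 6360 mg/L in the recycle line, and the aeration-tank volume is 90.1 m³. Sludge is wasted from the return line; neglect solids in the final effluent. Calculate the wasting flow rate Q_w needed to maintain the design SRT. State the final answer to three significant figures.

Q_w = (V·X)/(θ_c X_r) = 90.10 × 2160 / (21.9 × 6360) = 1.397 m³/d.

Q_w ≈ 1.40 m³/d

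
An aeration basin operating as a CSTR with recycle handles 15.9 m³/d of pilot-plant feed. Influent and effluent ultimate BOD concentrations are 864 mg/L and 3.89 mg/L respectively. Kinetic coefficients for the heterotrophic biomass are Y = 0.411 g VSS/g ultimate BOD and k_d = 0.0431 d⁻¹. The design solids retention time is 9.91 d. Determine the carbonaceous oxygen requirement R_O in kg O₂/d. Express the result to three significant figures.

R_O ≈ 8.08 kg O₂/d

Correct the yield for decay: Y_obs = Y/(1 + k_d θ_c) = 0.411 / (1 + 0.0431 × 9.91) = 0.411 / 1.427 = 0.2880.
Substrate removed = Q·(S₀ − S) = 15.9 m³/d × (864 − 3.89) g/m³ = 1.37×10^4 g/d = 13.68 kg/d.
P_X = Y_obs·Q·(S₀ − S) = 0.2880 × 13.68 = 3.939 kg VSS/d.
Carbonaceous O₂ demand = substrate oxidised − cell-mass equivalent = 13.68 − 1.42 × 3.939 = 8.083 kg O₂/d.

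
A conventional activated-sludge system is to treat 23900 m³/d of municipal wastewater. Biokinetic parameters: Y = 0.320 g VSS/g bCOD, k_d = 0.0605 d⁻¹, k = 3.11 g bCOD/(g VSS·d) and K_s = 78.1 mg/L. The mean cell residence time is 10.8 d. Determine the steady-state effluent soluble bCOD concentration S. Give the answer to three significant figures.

Effluent substrate depends only on kinetics and SRT: S = K_s(1 + k_d θ_c) / [θ_c(Yk − k_d) − 1] = 78.1 × (1 + 0.0605 × 10.8) / [10.8 × (0.320 × 3.11 − 0.0605) − 1] = 129.1 / 9.095 = 14.20 mg/L.

S ≈ 14.2 mg/L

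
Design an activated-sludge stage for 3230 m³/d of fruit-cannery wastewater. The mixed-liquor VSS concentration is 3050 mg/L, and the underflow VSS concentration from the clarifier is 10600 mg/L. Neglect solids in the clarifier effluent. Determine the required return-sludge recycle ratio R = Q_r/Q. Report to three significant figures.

R ≈ 0.404

R = Q_r/Q = X/(X_r − X) = 3050 / (10600 − 3050) = 0.4040.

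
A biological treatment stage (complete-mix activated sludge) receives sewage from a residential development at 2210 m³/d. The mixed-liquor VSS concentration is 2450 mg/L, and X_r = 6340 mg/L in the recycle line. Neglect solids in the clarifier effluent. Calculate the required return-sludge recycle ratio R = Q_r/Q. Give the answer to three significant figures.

Solids balance on the clarifier gives (1+R)X = R·X_r, so R = X/(X_r − X) = 2450 / (6340 − 2450) = 0.6298.

R ≈ 0.630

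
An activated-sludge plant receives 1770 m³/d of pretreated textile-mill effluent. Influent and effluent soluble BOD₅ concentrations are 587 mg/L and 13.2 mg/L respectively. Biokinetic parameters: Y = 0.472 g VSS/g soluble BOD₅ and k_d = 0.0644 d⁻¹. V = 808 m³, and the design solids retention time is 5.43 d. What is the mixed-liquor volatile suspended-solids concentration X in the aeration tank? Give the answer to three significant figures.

X = Y·Q·ΔS·θ_c / [V·(1 + k_d θ_c)] = 0.472 × 1770 × (587 − 13.2) × 5.43 / [808 × (1 + 0.0644 × 5.43)] = 2387 mg/L.

X ≈ 2390 mg/L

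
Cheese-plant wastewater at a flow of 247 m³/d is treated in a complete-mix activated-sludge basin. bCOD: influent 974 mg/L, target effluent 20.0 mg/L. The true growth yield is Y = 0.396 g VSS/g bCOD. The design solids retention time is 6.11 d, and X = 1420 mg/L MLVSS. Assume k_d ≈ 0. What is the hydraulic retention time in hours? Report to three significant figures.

With k_d = 0 the design equation reduces to V = Y Q (S₀−S) θ_c / X = 0.396 × 247 × (974 − 20.0) × 6.11 / 1420 = 401.5 m³.
Hydraulic retention time τ = V/Q = 401.5 / 247 = 1.626 d = 39.01 h.

τ ≈ 39.0 h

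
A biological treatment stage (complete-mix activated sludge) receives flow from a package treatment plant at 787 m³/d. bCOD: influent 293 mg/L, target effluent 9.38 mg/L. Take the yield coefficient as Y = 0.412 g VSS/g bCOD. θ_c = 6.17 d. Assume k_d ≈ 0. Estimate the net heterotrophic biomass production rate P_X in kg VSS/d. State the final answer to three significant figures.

No decay correction is needed, so Y_obs = Y = 0.412.
Mass of bCOD removed per day: Q(S₀ − S) = 787 × 283.6 g/m³ = 223.2 kg/d.
Net biomass production P_X = Y_obs × Q·(S₀ − S) = 0.4120 × 223.2 = 91.96 kg VSS/d.

P_X ≈ 92.0 kg VSS/d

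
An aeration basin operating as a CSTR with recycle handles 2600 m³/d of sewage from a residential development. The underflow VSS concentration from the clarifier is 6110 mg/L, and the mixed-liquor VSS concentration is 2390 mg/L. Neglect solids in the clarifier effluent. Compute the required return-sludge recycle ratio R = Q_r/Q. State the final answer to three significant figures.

R ≈ 0.642

Mass balance around the secondary clarifier (neglecting effluent solids): R = X / (X_r − X) = 2390 / (6110 − 2390) = 0.6425.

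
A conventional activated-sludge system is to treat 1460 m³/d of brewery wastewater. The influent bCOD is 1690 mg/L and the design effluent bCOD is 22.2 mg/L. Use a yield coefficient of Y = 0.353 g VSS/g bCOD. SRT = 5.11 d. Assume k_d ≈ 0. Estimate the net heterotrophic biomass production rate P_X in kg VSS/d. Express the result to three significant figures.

P_X ≈ 860 kg VSS/d

With endogenous decay neglected, the observed yield equals the true yield: Y_obs = Y = 0.353 g VSS/g bCOD.
Mass of bCOD removed per day: Q(S₀ − S) = 1460 × 1668 g/m³ = 2435 kg/d.
P_X = Y_obs · Q(S₀ − S) = 0.3530 × 2435 = 859.6 kg VSS/d.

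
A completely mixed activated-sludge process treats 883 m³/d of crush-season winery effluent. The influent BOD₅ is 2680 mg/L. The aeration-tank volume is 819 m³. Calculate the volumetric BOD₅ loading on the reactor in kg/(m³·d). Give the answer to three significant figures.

L_v ≈ 2.89 kg BOD₅/(m³·d)

Volumetric loading L_v = Q·S₀ / V = 883 × 2680 g/m³ / 819.0 m³ = 2889 g/(m³·d) = 2.889 kg BOD₅/(m³·d).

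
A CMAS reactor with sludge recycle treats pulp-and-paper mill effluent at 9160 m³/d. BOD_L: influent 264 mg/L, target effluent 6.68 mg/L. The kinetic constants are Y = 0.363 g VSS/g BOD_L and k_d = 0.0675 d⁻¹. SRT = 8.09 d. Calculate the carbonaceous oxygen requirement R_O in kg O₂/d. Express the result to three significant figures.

Y_obs = Y / (1 + k_d θ_c) = 0.363 / (1 + 0.0675 × 8.09) = 0.363 / 1.546 = 0.2348.
Mass of BOD_L removed per day: Q(S₀ − S) = 9160 × 257.3 g/m³ = 2357 kg/d.
Biomass synthesised: P_X = Y_obs × 2357 = 553.4 kg VSS/d.
R_O = Q·ΔS − 1.42 P_X = 2357 − 785.8 = 1571 kg O₂/d.

R_O ≈ 1570 kg O₂/d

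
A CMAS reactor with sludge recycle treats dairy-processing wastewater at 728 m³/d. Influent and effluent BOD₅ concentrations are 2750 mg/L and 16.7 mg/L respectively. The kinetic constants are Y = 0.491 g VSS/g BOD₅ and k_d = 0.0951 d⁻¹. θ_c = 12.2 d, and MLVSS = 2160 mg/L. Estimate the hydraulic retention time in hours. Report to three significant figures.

Steady-state biomass mass balance: V·X·(1 + k_d·θ_c) = Y·Q·(S₀ − S)·θ_c, so V = 0.491 × 728 × (2750 − 16.7) × 12.2 / [2160 × (1 + 0.0951 × 12.2)] = 1.19×10^7 / 4666 = 2555 m³.
τ = V/Q = 2555/728 = 3.509 d, or 84.21 h.

τ ≈ 84.2 h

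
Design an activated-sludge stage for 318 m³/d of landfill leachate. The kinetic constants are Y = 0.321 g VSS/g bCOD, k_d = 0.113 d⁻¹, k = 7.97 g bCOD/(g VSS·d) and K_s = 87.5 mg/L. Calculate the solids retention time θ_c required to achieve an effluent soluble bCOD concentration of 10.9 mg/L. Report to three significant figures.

From 1/θ_c = Y·k·S/(K_s + S) − k_d: Y·k·S/(K_s+S) = 0.321 × 7.97 × 10.9 / (87.5 + 10.9) = 0.2834 d⁻¹.
Then 1/θ_c = μ − k_d = 0.2834 − 0.113 = 0.1704 d⁻¹, giving θ_c = 5.869 d.

θ_c ≈ 5.87 d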